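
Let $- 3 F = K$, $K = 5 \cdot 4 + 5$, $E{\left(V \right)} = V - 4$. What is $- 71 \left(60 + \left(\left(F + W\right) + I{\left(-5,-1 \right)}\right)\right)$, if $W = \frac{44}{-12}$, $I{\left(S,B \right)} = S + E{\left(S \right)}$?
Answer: $-2414$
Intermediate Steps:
$E{\left(V \right)} = -4 + V$ ($E{\left(V \right)} = V - 4 = -4 + V$)
$K = 25$ ($K = 20 + 5 = 25$)
$F = - \frac{25}{3}$ ($F = \left(- \frac{1}{3}\right) 25 = - \frac{25}{3} \approx -8.3333$)
$I{\left(S,B \right)} = -4 + 2 S$ ($I{\left(S,B \right)} = S + \left(-4 + S\right) = -4 + 2 S$)
$W = - \frac{11}{3}$ ($W = 44 \left(- \frac{1}{12}\right) = - \frac{11}{3} \approx -3.6667$)
$- 71 \left(60 + \left(\left(F + W\right) + I{\left(-5,-1 \right)}\right)\right) = - 71 \left(60 + \left(\left(- \frac{25}{3} - \frac{11}{3}\right) + \left(-4 + 2 \left(-5\right)\right)\right)\right) = - 71 \left(60 - 26\right) = \left(-71\right) 34 = -2414$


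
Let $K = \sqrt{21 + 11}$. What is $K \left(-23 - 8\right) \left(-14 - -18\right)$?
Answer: $- 496 \sqrt{2} \approx -701.45$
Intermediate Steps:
$K = 4 \sqrt{2}$ ($K = \sqrt{32} = 4 \sqrt{2} \approx 5.6569$)
$K \left(-23 - 8\right) \left(-14 - -18\right) = 4 \sqrt{2} \left(-23 - 8\right) \left(-14 - -18\right) = 4 \sqrt{2} \left(-31\right) \left(-14 + 18\right) = - 124 \sqrt{2} \cdot 4 = - 496 \sqrt{2}$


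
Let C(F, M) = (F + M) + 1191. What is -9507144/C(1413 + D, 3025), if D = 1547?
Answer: -396131/299 ≈ -1324.9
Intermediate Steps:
C(F, M) = 1191 + F + M
-9507144/C(1413 + D, 3025) = -9507144/(1191 + (1413 + 1547) + 3025) = -9507144/(1191 + 2960 + 3025) = -9507144/7176 = -9507144*1/7176 = -396131/299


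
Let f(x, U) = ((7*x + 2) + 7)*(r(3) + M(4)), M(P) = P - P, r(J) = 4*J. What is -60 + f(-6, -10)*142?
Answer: -56292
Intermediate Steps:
M(P) = 0
f(x, U) = 108 + 84*x (f(x, U) = ((7*x + 2) + 7)*(4*3 + 0) = ((2 + 7*x) + 7)*(12 + 0) = (9 + 7*x)*12 = 108 + 84*x)
-60 + f(-6, -10)*142 = -60 + (108 + 84*(-6))*142 = -60 + (108 - 504)*142 = -60 - 396*142 = -60 - 56232 = -56292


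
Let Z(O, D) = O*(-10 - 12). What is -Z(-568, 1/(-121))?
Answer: -12496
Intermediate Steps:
Z(O, D) = -22*O (Z(O, D) = O*(-22) = -22*O)
-Z(-568, 1/(-121)) = -(-22)*(-568) = -1*12496 = -12496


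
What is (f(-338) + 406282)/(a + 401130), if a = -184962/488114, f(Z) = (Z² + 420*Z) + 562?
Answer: 30842947432/32632830643 ≈ 0.94515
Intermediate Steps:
f(Z) = 562 + Z² + 420*Z
a = -92481/244057 (a = -184962*1/488114 = -92481/244057 ≈ -0.37893)
(f(-338) + 406282)/(a + 401130) = ((562 + (-338)² + 420*(-338)) + 406282)/(-92481/244057 + 401130) = ((562 + 114244 - 141960) + 406282)/(97898491929/244057) = (-27154 + 406282)*(244057/97898491929) = 379128*(244057/97898491929) = 30842947432/32632830643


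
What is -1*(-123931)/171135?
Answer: 123931/171135 ≈ 0.72417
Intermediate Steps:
-1*(-123931)/171135 = 123931*(1/171135) = 123931/171135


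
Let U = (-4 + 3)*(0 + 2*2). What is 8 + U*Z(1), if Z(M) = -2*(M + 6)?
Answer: 64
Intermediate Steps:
U = -4 (U = -(0 + 4) = -1*4 = -4)
Z(M) = -12 - 2*M (Z(M) = -2*(6 + M) = -12 - 2*M)
8 + U*Z(1) = 8 - 4*(-12 - 2*1) = 8 - 4*(-12 - 2) = 8 - 4*(-14) = 8 + 56 = 64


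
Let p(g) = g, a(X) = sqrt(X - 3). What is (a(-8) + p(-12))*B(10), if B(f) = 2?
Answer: -24 + 2*I*sqrt(11) ≈ -24.0 + 6.6332*I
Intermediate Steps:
a(X) = sqrt(-3 + X)
(a(-8) + p(-12))*B(10) = (sqrt(-3 - 8) - 12)*2 = (sqrt(-11) - 12)*2 = (I*sqrt(11) - 12)*2 = (-12 + I*sqrt(11))*2 = -24 + 2*I*sqrt(11)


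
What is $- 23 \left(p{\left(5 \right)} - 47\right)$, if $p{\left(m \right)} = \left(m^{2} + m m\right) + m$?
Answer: $-184$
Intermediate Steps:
$p{\left(m \right)} = m + 2 m^{2}$ ($p{\left(m \right)} = \left(m^{2} + m^{2}\right) + m = 2 m^{2} + m = m + 2 m^{2}$)
$- 23 \left(p{\left(5 \right)} - 47\right) = - 23 \left(5 \left(1 + 2 \cdot 5\right) - 47\right) = - 23 \left(5 \left(1 + 10\right) - 47\right) = - 23 \left(5 \cdot 11 - 47\right) = - 23 \left(55 - 47\right) = \left(-23\right) 8 = -184$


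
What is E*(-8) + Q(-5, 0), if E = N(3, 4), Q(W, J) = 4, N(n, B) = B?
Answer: -28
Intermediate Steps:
E = 4
E*(-8) + Q(-5, 0) = 4*(-8) + 4 = -32 + 4 = -28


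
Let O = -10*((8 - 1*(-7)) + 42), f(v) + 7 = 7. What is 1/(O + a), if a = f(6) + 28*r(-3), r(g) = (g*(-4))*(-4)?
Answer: -1/1914 ≈ -0.00052247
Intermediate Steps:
f(v) = 0 (f(v) = -7 + 7 = 0)
r(g) = 16*g (r(g) = -4*g*(-4) = 16*g)
O = -570 (O = -10*((8 + 7) + 42) = -10*(15 + 42) = -10*57 = -570)
a = -1344 (a = 0 + 28*(16*(-3)) = 0 + 28*(-48) = 0 - 1344 = -1344)
1/(O + a) = 1/(-570 - 1344) = 1/(-1914) = -1/1914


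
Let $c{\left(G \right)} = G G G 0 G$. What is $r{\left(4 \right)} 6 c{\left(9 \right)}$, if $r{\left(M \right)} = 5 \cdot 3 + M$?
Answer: $0$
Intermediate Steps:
$c{\left(G \right)} = 0$ ($c{\left(G \right)} = G^{2} \cdot 0 G = G^{2} \cdot 0 = 0$)
$r{\left(M \right)} = 15 + M$
$r{\left(4 \right)} 6 c{\left(9 \right)} = \left(15 + 4\right) 6 \cdot 0 = 19 \cdot 0 = 0$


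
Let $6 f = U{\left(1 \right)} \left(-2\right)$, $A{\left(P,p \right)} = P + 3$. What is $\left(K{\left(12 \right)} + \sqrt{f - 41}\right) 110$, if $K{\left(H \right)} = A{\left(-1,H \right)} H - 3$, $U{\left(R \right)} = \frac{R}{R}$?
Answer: $2310 + \frac{220 i \sqrt{93}}{3} \approx 2310.0 + 707.2 i$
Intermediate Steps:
$U{\left(R \right)} = 1$
$A{\left(P,p \right)} = 3 + P$
$f = - \frac{1}{3}$ ($f = \frac{1 \left(-2\right)}{6} = \frac{1}{6} \left(-2\right) = - \frac{1}{3} \approx -0.33333$)
$K{\left(H \right)} = -3 + 2 H$ ($K{\left(H \right)} = \left(3 - 1\right) H - 3 = 2 H - 3 = -3 + 2 H$)
$\left(K{\left(12 \right)} + \sqrt{f - 41}\right) 110 = \left(\left(-3 + 2 \cdot 12\right) + \sqrt{- \frac{1}{3} - 41}\right) 110 = \left(\left(-3 + 24\right) + \sqrt{- \frac{124}{3}}\right) 110 = \left(21 + \frac{2 i \sqrt{93}}{3}\right) 110 = 2310 + \frac{220 i \sqrt{93}}{3}$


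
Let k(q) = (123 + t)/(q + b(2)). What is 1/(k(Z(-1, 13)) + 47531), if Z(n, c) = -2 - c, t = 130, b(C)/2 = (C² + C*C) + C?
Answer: 5/237908 ≈ 2.1017e-5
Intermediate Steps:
b(C) = 2*C + 4*C² (b(C) = 2*((C² + C*C) + C) = 2*((C² + C²) + C) = 2*(2*C² + C) = 2*(C + 2*C²) = 2*C + 4*C²)
k(q) = 253/(20 + q) (k(q) = (123 + 130)/(q + 2*2*(1 + 2*2)) = 253/(q + 2*2*(1 + 4)) = 253/(q + 2*2*5) = 253/(q + 20) = 253/(20 + q))
1/(k(Z(-1, 13)) + 47531) = 1/(253/(20 + (-2 - 1*13)) + 47531) = 1/(253/(20 + (-2 - 13)) + 47531) = 1/(253/(20 - 15) + 47531) = 1/(253/5 + 47531) = 1/(237908/5) = 5/237908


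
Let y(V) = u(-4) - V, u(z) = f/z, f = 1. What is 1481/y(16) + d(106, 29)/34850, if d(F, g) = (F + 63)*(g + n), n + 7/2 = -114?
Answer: -82969429/906100 ≈ -91.568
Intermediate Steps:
n = -235/2 (n = -7/2 - 114 = -235/2 ≈ -117.50)
u(z) = 1/z
d(F, g) = (63 + F)*(-235/2 + g) (d(F, g) = (F + 63)*(g - 235/2) = (63 + F)*(-235/2 + g))
y(V) = -1/4 - V (y(V) = 1/(-4) - V = -1/4 - V)
1481/y(16) + d(106, 29)/34850 = 1481/(-1/4 - 1*16) + (-14805/2 + 63*29 - 235/2*106 + 106*29)/34850 = 1481/(-1/4 - 16) + (-14805/2 + 1827 - 12455 + 3074)*(1/34850) = 1481/(-65/4) - 29913/2*1/34850 = 1481*(-4/65) - 29913/69700 = -5924/65 - 29913/69700 = -82969429/906100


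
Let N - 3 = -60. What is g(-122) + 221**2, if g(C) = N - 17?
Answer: 48767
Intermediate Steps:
N = -57 (N = 3 - 60 = -57)
g(C) = -74 (g(C) = -57 - 17 = -74)
g(-122) + 221**2 = -74 + 221**2 = -74 + 48841 = 48767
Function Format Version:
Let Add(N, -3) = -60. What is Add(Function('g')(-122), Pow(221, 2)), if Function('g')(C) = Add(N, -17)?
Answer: 48767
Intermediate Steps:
N = -57 (N = Add(3, -60) = -57)
Function('g')(C) = -74 (Function('g')(C) = Add(-57, -17) = -74)
Add(Function('g')(-122), Pow(221, 2)) = Add(-74, Pow(221, 2)) = Add(-74, 48841) = 48767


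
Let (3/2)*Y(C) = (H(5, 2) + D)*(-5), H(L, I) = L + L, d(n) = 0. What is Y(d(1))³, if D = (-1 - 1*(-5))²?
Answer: -17576000/27 ≈ -6.5096e+5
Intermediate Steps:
H(L, I) = 2*L
D = 16 (D = (-1 + 5)² = 4² = 16)
Y(C) = -260/3 (Y(C) = 2*((2*5 + 16)*(-5))/3 = 2*((10 + 16)*(-5))/3 = 2*(26*(-5))/3 = (⅔)*(-130) = -260/3)
Y(d(1))³ = (-260/3)³ = -17576000/27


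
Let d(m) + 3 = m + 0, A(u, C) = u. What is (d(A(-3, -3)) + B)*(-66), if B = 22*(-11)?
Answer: 16368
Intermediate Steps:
d(m) = -3 + m (d(m) = -3 + (m + 0) = -3 + m)
B = -242
(d(A(-3, -3)) + B)*(-66) = ((-3 - 3) - 242)*(-66) = (-6 - 242)*(-66) = -248*(-66) = 16368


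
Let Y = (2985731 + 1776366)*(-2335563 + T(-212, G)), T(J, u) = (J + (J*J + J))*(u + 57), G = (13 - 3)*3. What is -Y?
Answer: -7322567028669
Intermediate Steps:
G = 30 (G = 10*3 = 30)
T(J, u) = (57 + u)*(J² + 2*J) (T(J, u) = (J + (J² + J))*(57 + u) = (J + (J + J²))*(57 + u) = (J² + 2*J)*(57 + u) = (57 + u)*(J² + 2*J))
Y = 7322567028669 (Y = (2985731 + 1776366)*(-2335563 - 212*(114 + 2*30 + 57*(-212) - 212*30)) = 4762097*(-2335563 - 212*(114 + 60 - 12084 - 6360)) = 4762097*(-2335563 - 212*(-18270)) = 4762097*(-2335563 + 3873240) = 4762097*1537677 = 7322567028669)
-Y = -1*7322567028669 = -7322567028669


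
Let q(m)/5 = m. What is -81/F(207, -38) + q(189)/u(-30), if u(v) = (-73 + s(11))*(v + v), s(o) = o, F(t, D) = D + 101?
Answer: -1791/1736 ≈ -1.0317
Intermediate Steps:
F(t, D) = 101 + D
q(m) = 5*m
u(v) = -124*v (u(v) = (-73 + 11)*(v + v) = -124*v)
-81/F(207, -38) + q(189)/u(-30) = -81/(101 - 38) + (5*189)/((-124*(-30))) = -81/63 + 945/3720 = -81*1/63 + 945*(1/3720) = -9/7 + 63/248 = -1791/1736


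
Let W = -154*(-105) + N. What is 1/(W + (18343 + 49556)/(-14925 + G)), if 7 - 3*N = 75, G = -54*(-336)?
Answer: 3219/52046165 ≈ 6.1849e-5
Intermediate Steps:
G = 18144
N = -68/3 (N = 7/3 - ⅓*75 = 7/3 - 25 = -68/3 ≈ -22.667)
W = 48442/3 (W = -154*(-105) - 68/3 = 16170 - 68/3 = 48442/3 ≈ 16147.)
1/(W + (18343 + 49556)/(-14925 + G)) = 1/(48442/3 + (18343 + 49556)/(-14925 + 18144)) = 1/(48442/3 + 67899/3219) = 1/(48442/3 + 67899*(1/3219)) = 1/(48442/3 + 22633/1073) = 1/(52046165/3219) = 3219/52046165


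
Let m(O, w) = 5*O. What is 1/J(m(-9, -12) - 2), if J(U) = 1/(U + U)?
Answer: -94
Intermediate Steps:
J(U) = 1/(2*U)
1/J(m(-9, -12) - 2) = 1/(1/(2*(5*(-9) - 2))) = 1/(1/(2*(-45 - 2))) = 1/((½)/(-47)) = 1/((½)*(-1/47)) = 1/(-1/94) = -94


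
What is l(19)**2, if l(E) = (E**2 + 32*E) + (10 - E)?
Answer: 921600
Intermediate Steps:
l(E) = 10 + E**2 + 31*E
l(19)**2 = (10 + 19**2 + 31*19)**2 = (10 + 361 + 589)**2 = 960**2 = 921600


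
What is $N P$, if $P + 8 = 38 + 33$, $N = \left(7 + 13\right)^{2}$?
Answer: $25200$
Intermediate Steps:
$N = 400$ ($N = 20^{2} = 400$)
$P = 63$ ($P = -8 + \left(38 + 33\right) = -8 + 71 = 63$)
$N P = 400 \cdot 63 = 25200$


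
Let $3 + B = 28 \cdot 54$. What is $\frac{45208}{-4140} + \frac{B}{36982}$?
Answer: $- \frac{416408749}{38276370} \approx -10.879$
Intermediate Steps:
$B = 1509$ ($B = -3 + 28 \cdot 54 = -3 + 1512 = 1509$)
$\frac{45208}{-4140} + \frac{B}{36982} = \frac{45208}{-4140} + \frac{1509}{36982} = 45208 \left(- \frac{1}{4140}\right) + 1509 \cdot \frac{1}{36982} = - \frac{11302}{1035} + \frac{1509}{36982} = - \frac{416408749}{38276370}$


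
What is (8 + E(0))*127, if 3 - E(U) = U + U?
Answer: 1397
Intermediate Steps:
E(U) = 3 - 2*U (E(U) = 3 - (U + U) = 3 - 2*U)
(8 + E(0))*127 = (8 + (3 - 2*0))*127 = (8 + (3 + 0))*127 = (8 + 3)*127 = 11*127 = 1397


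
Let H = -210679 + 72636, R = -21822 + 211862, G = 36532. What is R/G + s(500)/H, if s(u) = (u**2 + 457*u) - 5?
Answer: 2188328095/1260746719 ≈ 1.7357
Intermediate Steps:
R = 190040
H = -138043
s(u) = -5 + u**2 + 457*u
R/G + s(500)/H = 190040/36532 + (-5 + 500**2 + 457*500)/(-138043) = 190040*(1/36532) + (-5 + 250000 + 228500)*(-1/138043) = 47510/9133 + 478495*(-1/138043) = 47510/9133 - 478495/138043 = 2188328095/1260746719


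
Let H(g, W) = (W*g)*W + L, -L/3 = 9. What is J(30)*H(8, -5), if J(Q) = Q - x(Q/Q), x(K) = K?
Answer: 5017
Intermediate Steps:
L = -27 (L = -3*9 = -27)
J(Q) = -1 + Q (J(Q) = Q - Q/Q = Q - 1*1 = Q - 1 = -1 + Q)
H(g, W) = -27 + g*W**2 (H(g, W) = (W*g)*W - 27 = g*W**2 - 27 = -27 + g*W**2)
J(30)*H(8, -5) = (-1 + 30)*(-27 + 8*(-5)**2) = 29*(-27 + 8*25) = 29*(-27 + 200) = 29*173 = 5017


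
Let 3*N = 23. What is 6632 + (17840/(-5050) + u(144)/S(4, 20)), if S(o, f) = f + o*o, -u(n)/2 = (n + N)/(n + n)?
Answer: 52058161777/7853760 ≈ 6628.4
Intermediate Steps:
N = 23/3 (N = (⅓)*23 = 23/3 ≈ 7.6667)
u(n) = -(23/3 + n)/n (u(n) = -2*(n + 23/3)/(n + n) = -2*(23/3 + n)/(2*n) = -2*(23/3 + n)*1/(2*n) = -(23/3 + n)/n)
S(o, f) = f + o²
6632 + (17840/(-5050) + u(144)/S(4, 20)) = 6632 + (17840/(-5050) + ((-23/3 - 1*144)/144)/(20 + 4²)) = 6632 + (17840*(-1/5050) + ((-23/3 - 144)/144)/(20 + 16)) = 6632 + (-1784/505 + ((1/144)*(-455/3))/36) = 6632 + (-1784/505 - 455/432*1/36) = 6632 + (-1784/505 - 455/15552) = 6632 - 27974543/7853760 = 52058161777/7853760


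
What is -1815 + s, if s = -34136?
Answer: -35951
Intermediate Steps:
-1815 + s = -1815 - 34136 = -35951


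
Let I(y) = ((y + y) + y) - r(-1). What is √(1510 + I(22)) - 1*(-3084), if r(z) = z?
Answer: 3084 + √1577 ≈ 3123.7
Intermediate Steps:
I(y) = 1 + 3*y (I(y) = ((y + y) + y) - 1*(-1) = (2*y + y) + 1 = 3*y + 1 = 1 + 3*y)
√(1510 + I(22)) - 1*(-3084) = √(1510 + (1 + 3*22)) - 1*(-3084) = √(1510 + (1 + 66)) + 3084 = √(1510 + 67) + 3084 = √1577 + 3084 = 3084 + √1577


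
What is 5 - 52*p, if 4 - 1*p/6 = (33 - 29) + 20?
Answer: 6245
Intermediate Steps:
p = -120 (p = 24 - 6*((33 - 29) + 20) = 24 - 6*(4 + 20) = 24 - 6*24 = 24 - 144 = -120)
5 - 52*p = 5 - 52*(-120) = 5 + 6240 = 6245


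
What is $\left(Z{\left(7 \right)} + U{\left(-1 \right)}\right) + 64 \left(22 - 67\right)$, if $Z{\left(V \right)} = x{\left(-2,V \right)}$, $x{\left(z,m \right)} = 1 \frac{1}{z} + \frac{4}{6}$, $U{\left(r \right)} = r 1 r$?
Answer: $- \frac{17273}{6} \approx -2878.8$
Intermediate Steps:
$U{\left(r \right)} = r^{2}$ ($U{\left(r \right)} = r r = r^{2}$)
$x{\left(z,m \right)} = \frac{2}{3} + \frac{1}{z}$ ($x{\left(z,m \right)} = \frac{1}{z} + 4 \cdot \frac{1}{6} = \frac{1}{z} + \frac{2}{3} = \frac{2}{3} + \frac{1}{z}$)
$Z{\left(V \right)} = \frac{1}{6}$ ($Z{\left(V \right)} = \frac{2}{3} + \frac{1}{-2} = \frac{2}{3} - \frac{1}{2} = \frac{1}{6}$)
$\left(Z{\left(7 \right)} + U{\left(-1 \right)}\right) + 64 \left(22 - 67\right) = \left(\frac{1}{6} + \left(-1\right)^{2}\right) + 64 \left(22 - 67\right) = \left(\frac{1}{6} + 1\right) + 64 \left(-45\right) = \frac{7}{6} - 2880 = - \frac{17273}{6}$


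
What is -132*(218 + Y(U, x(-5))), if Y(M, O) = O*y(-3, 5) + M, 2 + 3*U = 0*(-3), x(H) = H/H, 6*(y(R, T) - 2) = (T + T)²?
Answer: -31152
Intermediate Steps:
y(R, T) = 2 + 2*T²/3 (y(R, T) = 2 + (T + T)²/6 = 2 + (2*T)²/6 = 2 + (4*T²)/6 = 2 + 2*T²/3)
x(H) = 1
U = -⅔ (U = -⅔ + (0*(-3))/3 = -⅔ + (⅓)*0 = -⅔ + 0 = -⅔ ≈ -0.66667)
Y(M, O) = M + 56*O/3 (Y(M, O) = O*(2 + (⅔)*5²) + M = O*(2 + (⅔)*25) + M = O*(2 + 50/3) + M = O*(56/3) + M = 56*O/3 + M = M + 56*O/3)
-132*(218 + Y(U, x(-5))) = -132*(218 + (-⅔ + (56/3)*1)) = -132*(218 + (-⅔ + 56/3)) = -132*(218 + 18) = -132*236 = -31152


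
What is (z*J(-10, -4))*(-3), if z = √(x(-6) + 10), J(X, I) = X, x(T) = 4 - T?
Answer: 60*√5 ≈ 134.16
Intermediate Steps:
z = 2*√5 (z = √((4 - 1*(-6)) + 10) = √((4 + 6) + 10) = √(10 + 10) = √20 = 2*√5 ≈ 4.4721)
(z*J(-10, -4))*(-3) = ((2*√5)*(-10))*(-3) = -20*√5*(-3) = 60*√5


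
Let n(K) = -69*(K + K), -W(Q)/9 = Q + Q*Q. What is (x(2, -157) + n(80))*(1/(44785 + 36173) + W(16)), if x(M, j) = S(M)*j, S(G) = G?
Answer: 1125097283891/40479 ≈ 2.7795e+7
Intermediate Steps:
W(Q) = -9*Q - 9*Q**2 (W(Q) = -9*(Q + Q*Q) = -9*(Q + Q**2) = -9*Q - 9*Q**2)
n(K) = -138*K
x(M, j) = M*j
(x(2, -157) + n(80))*(1/(44785 + 36173) + W(16)) = (2*(-157) - 138*80)*(1/(44785 + 36173) - 9*16*(1 + 16)) = (-314 - 11040)*(1/80958 - 9*16*17) = -11354*(1/80958 - 2448) = -11354*(-198185183/80958) = 1125097283891/40479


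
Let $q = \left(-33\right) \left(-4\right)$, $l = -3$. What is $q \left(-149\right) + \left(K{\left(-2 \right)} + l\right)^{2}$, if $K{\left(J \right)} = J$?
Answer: $-19643$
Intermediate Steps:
$q = 132$
$q \left(-149\right) + \left(K{\left(-2 \right)} + l\right)^{2} = 132 \left(-149\right) + \left(-2 - 3\right)^{2} = -19668 + \left(-5\right)^{2} = -19668 + 25 = -19643$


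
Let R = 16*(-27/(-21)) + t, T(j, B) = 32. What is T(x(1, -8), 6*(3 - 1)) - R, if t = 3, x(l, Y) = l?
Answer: 59/7 ≈ 8.4286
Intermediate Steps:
R = 165/7 (R = 16*(-27/(-21)) + 3 = 16*(-27*(-1/21)) + 3 = 16*(9/7) + 3 = 144/7 + 3 = 165/7 ≈ 23.571)
T(x(1, -8), 6*(3 - 1)) - R = 32 - 1*165/7 = 32 - 165/7 = 59/7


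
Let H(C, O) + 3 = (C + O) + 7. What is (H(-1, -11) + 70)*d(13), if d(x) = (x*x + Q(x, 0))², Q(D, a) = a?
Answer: 1770782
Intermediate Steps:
H(C, O) = 4 + C + O (H(C, O) = -3 + ((C + O) + 7) = -3 + (7 + C + O) = 4 + C + O)
d(x) = x⁴ (d(x) = (x*x + 0)² = (x² + 0)² = (x²)² = x⁴)
(H(-1, -11) + 70)*d(13) = ((4 - 1 - 11) + 70)*13⁴ = (-8 + 70)*28561 = 62*28561 = 1770782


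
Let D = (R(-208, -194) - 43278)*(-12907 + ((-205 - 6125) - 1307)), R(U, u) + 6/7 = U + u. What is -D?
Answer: -6281656704/7 ≈ -8.9738e+8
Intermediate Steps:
R(U, u) = -6/7 + U + u (R(U, u) = -6/7 + (U + u) = -6/7 + U + u)
D = 6281656704/7 (D = ((-6/7 - 208 - 194) - 43278)*(-12907 + ((-205 - 6125) - 1307)) = (-2820/7 - 43278)*(-12907 + (-6330 - 1307)) = -305766*(-12907 - 7637)/7 = -305766/7*(-20544) = 6281656704/7 ≈ 8.9738e+8)
-D = -1*6281656704/7 = -6281656704/7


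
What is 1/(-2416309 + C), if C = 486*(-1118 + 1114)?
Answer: -1/2418253 ≈ -4.1352e-7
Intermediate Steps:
C = -1944 (C = 486*(-4) = -1944)
1/(-2416309 + C) = 1/(-2416309 - 1944) = 1/(-2418253) = -1/2418253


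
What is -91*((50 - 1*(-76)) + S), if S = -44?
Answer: -7462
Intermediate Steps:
-91*((50 - 1*(-76)) + S) = -91*((50 - 1*(-76)) - 44) = -91*((50 + 76) - 44) = -91*(126 - 44) = -91*82 = -7462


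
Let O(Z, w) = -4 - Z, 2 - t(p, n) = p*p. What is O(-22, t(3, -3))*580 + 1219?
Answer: 11659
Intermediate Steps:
t(p, n) = 2 - p² (t(p, n) = 2 - p*p = 2 - p²)
O(-22, t(3, -3))*580 + 1219 = (-4 - 1*(-22))*580 + 1219 = (-4 + 22)*580 + 1219 = 18*580 + 1219 = 10440 + 1219 = 11659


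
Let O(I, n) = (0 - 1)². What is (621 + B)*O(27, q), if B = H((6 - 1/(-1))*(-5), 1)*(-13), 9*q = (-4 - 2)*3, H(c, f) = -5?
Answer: 686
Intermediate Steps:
q = -2 (q = ((-4 - 2)*3)/9 = (-6*3)/9 = (⅑)*(-18) = -2)
O(I, n) = 1 (O(I, n) = (-1)² = 1)
B = 65 (B = -5*(-13) = 65)
(621 + B)*O(27, q) = (621 + 65)*1 = 686*1 = 686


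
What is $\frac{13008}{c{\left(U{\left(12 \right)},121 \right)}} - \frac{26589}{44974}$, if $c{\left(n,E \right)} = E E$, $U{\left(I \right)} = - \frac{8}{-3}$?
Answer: $\frac{195732243}{658464334} \approx 0.29726$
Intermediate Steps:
$U{\left(I \right)} = \frac{8}{3}$ ($U{\left(I \right)} = \left(-8\right) \left(- \frac{1}{3}\right) = \frac{8}{3}$)
$c{\left(n,E \right)} = E^{2}$
$\frac{13008}{c{\left(U{\left(12 \right)},121 \right)}} - \frac{26589}{44974} = \frac{13008}{121^{2}} - \frac{26589}{44974} = \frac{13008}{14641} - \frac{26589}{44974} = \frac{195732243}{658464334}$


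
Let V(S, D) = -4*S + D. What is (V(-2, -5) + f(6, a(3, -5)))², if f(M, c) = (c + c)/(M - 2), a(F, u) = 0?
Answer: 9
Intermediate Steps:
f(M, c) = 2*c/(-2 + M) (f(M, c) = (2*c)/(-2 + M) = 2*c/(-2 + M))
V(S, D) = D - 4*S
(V(-2, -5) + f(6, a(3, -5)))² = ((-5 - 4*(-2)) + 2*0/(-2 + 6))² = ((-5 + 8) + 2*0/4)² = (3 + 2*0*(¼))² = (3 + 0)² = 3² = 9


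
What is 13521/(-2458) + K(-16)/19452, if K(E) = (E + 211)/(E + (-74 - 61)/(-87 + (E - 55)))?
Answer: -26227493264/4767356137 ≈ -5.5015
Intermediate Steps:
K(E) = (211 + E)/(E - 135/(-142 + E)) (K(E) = (211 + E)/(E - 135/(-87 + (-55 + E))) = (211 + E)/(E - 135/(-142 + E)))
13521/(-2458) + K(-16)/19452 = 13521/(-2458) + ((29962 - 1*(-16)² - 69*(-16))/(135 - 1*(-16)² + 142*(-16)))/19452 = 13521*(-1/2458) + ((29962 - 1*256 + 1104)/(135 - 1*256 - 2272))*(1/19452) = -13521/2458 + ((29962 - 256 + 1104)/(135 - 256 - 2272))*(1/19452) = -13521/2458 + (30810/(-2393))*(1/19452) = -13521/2458 - 1/2393*30810*(1/19452) = -13521/2458 - 30810/2393*1/19452 = -13521/2458 - 5135/7758106 = -26227493264/4767356137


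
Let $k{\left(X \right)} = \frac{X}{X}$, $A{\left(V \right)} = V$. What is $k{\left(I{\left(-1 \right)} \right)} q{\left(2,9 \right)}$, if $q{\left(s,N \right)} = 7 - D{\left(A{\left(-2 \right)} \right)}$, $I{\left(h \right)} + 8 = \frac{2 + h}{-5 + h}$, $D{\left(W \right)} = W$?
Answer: $9$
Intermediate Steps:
$I{\left(h \right)} = -8 + \frac{2 + h}{-5 + h}$
$k{\left(X \right)} = 1$
$q{\left(s,N \right)} = 9$ ($q{\left(s,N \right)} = 7 - -2 = 7 + 2 = 9$)
$k{\left(I{\left(-1 \right)} \right)} q{\left(2,9 \right)} = 1 \cdot 9 = 9$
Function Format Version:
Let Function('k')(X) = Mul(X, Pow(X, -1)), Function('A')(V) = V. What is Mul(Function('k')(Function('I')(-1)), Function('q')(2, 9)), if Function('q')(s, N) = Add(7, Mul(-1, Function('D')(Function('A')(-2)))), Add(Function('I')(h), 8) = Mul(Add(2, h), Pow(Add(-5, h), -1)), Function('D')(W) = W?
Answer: 9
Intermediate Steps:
Function('I')(h) = Add(-8, Mul(Pow(Add(-5, h), -1), Add(2, h))) (Function('I')(h) = Add(-8, Mul(Add(2, h), Pow(Add(-5, h), -1))) = Add(-8, Mul(Pow(Add(-5, h), -1), Add(2, h))))
Function('k')(X) = 1
Function('q')(s, N) = 9 (Function('q')(s, N) = Add(7, Mul(-1, -2)) = Add(7, 2) = 9)
Mul(Function('k')(Function('I')(-1)), Function('q')(2, 9)) = Mul(1, 9) = 9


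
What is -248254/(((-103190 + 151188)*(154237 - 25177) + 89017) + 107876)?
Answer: -248254/6194818773 ≈ -4.0074e-5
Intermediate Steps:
-248254/(((-103190 + 151188)*(154237 - 25177) + 89017) + 107876) = -248254/((47998*129060 + 89017) + 107876) = -248254/((6194621880 + 89017) + 107876) = -248254/(6194710897 + 107876) = -248254/6194818773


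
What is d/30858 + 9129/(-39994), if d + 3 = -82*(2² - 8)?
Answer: -67176158/308533713 ≈ -0.21773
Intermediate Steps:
d = 325 (d = -3 - 82*(2² - 8) = -3 - 82*(4 - 8) = -3 - 82*(-4) = -3 + 328 = 325)
d/30858 + 9129/(-39994) = 325/30858 + 9129/(-39994) = 325*(1/30858) + 9129*(-1/39994) = 325/30858 - 9129/39994 = -67176158/308533713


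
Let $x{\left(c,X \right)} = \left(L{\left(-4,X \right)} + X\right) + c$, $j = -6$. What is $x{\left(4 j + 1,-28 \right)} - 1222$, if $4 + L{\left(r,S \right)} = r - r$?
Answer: $-1277$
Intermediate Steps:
$L{\left(r,S \right)} = -4$ ($L{\left(r,S \right)} = -4 + \left(r - r\right) = -4 + 0 = -4$)
$x{\left(c,X \right)} = -4 + X + c$ ($x{\left(c,X \right)} = \left(-4 + X\right) + c = -4 + X + c$)
$x{\left(4 j + 1,-28 \right)} - 1222 = \left(-4 - 28 + \left(4 \left(-6\right) + 1\right)\right) - 1222 = \left(-4 - 28 + \left(-24 + 1\right)\right) - 1222 = \left(-4 - 28 - 23\right) - 1222 = -55 - 1222 = -1277$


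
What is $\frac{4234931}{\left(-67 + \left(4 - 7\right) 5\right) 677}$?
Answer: $- \frac{103291}{1354} \approx -76.286$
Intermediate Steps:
$\frac{4234931}{\left(-67 + \left(4 - 7\right) 5\right) 677} = \frac{4234931}{\left(-67 - 15\right) 677} = \frac{4234931}{\left(-82\right) 677} = \frac{4234931}{-55514} = 4234931 \left(- \frac{1}{55514}\right) = - \frac{103291}{1354}$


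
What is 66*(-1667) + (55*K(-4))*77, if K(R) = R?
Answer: -126962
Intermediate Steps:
66*(-1667) + (55*K(-4))*77 = 66*(-1667) + (55*(-4))*77 = -110022 - 220*77 = -110022 - 16940 = -126962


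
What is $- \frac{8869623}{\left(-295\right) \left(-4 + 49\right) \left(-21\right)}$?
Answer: $- \frac{422363}{13275} \approx -31.816$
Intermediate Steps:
$- \frac{8869623}{\left(-295\right) \left(-4 + 49\right) \left(-21\right)} = - \frac{8869623}{\left(-295\right) 45 \left(-21\right)} = - \frac{8869623}{\left(-295\right) \left(-945\right)} = - \frac{8869623}{278775} = \left(-8869623\right) \frac{1}{278775} = - \frac{422363}{13275}$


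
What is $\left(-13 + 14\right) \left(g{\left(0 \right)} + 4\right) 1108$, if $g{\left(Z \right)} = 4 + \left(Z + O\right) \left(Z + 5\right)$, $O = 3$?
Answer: $25484$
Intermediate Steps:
$g{\left(Z \right)} = 4 + \left(3 + Z\right) \left(5 + Z\right)$ ($g{\left(Z \right)} = 4 + \left(Z + 3\right) \left(Z + 5\right) = 4 + \left(3 + Z\right) \left(5 + Z\right)$)
$\left(-13 + 14\right) \left(g{\left(0 \right)} + 4\right) 1108 = \left(-13 + 14\right) \left(\left(19 + 0^{2} + 8 \cdot 0\right) + 4\right) 1108 = 1 \left(\left(19 + 0 + 0\right) + 4\right) 1108 = 1 \left(19 + 4\right) 1108 = 1 \cdot 23 \cdot 1108 = 23 \cdot 1108 = 25484$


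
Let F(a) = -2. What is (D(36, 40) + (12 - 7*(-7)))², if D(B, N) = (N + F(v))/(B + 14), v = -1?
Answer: 2383936/625 ≈ 3814.3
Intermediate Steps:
D(B, N) = (-2 + N)/(14 + B) (D(B, N) = (N - 2)/(B + 14) = (-2 + N)/(14 + B))
(D(36, 40) + (12 - 7*(-7)))² = ((-2 + 40)/(14 + 36) + (12 - 7*(-7)))² = (38/50 + (12 + 49))² = ((1/50)*38 + 61)² = (19/25 + 61)² = (1544/25)² = 2383936/625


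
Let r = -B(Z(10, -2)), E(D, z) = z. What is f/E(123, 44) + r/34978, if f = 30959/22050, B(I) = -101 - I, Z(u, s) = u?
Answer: 595288051/16967827800 ≈ 0.035083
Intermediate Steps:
f = 30959/22050 (f = 30959*(1/22050) = 30959/22050 ≈ 1.4040)
r = 111 (r = -(-101 - 1*10) = -(-101 - 10) = -1*(-111) = 111)
f/E(123, 44) + r/34978 = (30959/22050)/44 + 111/34978 = (30959/22050)*(1/44) + 111*(1/34978) = 30959/970200 + 111/34978 = 595288051/16967827800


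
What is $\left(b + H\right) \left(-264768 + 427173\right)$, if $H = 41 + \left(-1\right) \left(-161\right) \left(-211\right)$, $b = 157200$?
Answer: $20019664350$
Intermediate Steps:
$H = -33930$ ($H = 41 + 161 \left(-211\right) = 41 - 33971 = -33930$)
$\left(b + H\right) \left(-264768 + 427173\right) = \left(157200 - 33930\right) \left(-264768 + 427173\right) = 123270 \cdot 162405 = 20019664350$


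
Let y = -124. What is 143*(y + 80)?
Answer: -6292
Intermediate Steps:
143*(y + 80) = 143*(-124 + 80) = 143*(-44) = -6292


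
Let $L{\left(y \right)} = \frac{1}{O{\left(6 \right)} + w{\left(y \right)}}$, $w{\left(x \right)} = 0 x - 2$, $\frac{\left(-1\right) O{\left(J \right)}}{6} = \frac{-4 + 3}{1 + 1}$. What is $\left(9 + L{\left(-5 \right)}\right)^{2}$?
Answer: $100$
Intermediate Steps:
$O{\left(J \right)} = 3$ ($O{\left(J \right)} = - 6 \frac{-4 + 3}{1 + 1} = - 6 \left(- \frac{1}{2}\right) = - 6 \left(\left(-1\right) \frac{1}{2}\right) = \left(-6\right) \left(- \frac{1}{2}\right) = 3$)
$w{\left(x \right)} = -2$ ($w{\left(x \right)} = 0 - 2 = -2$)
$L{\left(y \right)} = 1$ ($L{\left(y \right)} = \frac{1}{3 - 2} = 1^{-1} = 1$)
$\left(9 + L{\left(-5 \right)}\right)^{2} = \left(9 + 1\right)^{2} = 10^{2} = 100$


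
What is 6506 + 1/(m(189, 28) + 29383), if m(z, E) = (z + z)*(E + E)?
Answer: 328884807/50551 ≈ 6506.0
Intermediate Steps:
m(z, E) = 4*E*z (m(z, E) = (2*z)*(2*E) = 4*E*z)
6506 + 1/(m(189, 28) + 29383) = 6506 + 1/(4*28*189 + 29383) = 6506 + 1/(21168 + 29383) = 6506 + 1/50551 = 328884807/50551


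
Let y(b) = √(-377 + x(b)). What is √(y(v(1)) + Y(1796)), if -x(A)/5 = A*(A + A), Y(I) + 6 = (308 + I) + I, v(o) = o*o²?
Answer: √(3894 + 3*I*√43) ≈ 62.402 + 0.1576*I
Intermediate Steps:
v(o) = o³
Y(I) = 302 + 2*I (Y(I) = -6 + ((308 + I) + I) = -6 + (308 + 2*I) = 302 + 2*I)
x(A) = -10*A² (x(A) = -5*A*(A + A) = -5*A*2*A = -10*A²)
y(b) = √(-377 - 10*b²)
√(y(v(1)) + Y(1796)) = √(√(-377 - 10*(1³)²) + (302 + 2*1796)) = √(√(-377 - 10*1²) + (302 + 3592)) = √(√(-377 - 10*1) + 3894) = √(√(-377 - 10) + 3894) = √(√(-387) + 3894) = √(3*I*√43 + 3894) = √(3894 + 3*I*√43)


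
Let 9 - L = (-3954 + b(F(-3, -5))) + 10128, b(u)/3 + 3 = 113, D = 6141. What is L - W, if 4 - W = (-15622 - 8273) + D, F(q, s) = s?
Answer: -24253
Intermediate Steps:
b(u) = 330 (b(u) = -9 + 3*113 = -9 + 339 = 330)
L = -6495 (L = 9 - ((-3954 + 330) + 10128) = 9 - (-3624 + 10128) = 9 - 1*6504 = 9 - 6504 = -6495)
W = 17758 (W = 4 - ((-15622 - 8273) + 6141) = 4 - (-23895 + 6141) = 4 - 1*(-17754) = 4 + 17754 = 17758)
L - W = -6495 - 1*17758 = -6495 - 17758 = -24253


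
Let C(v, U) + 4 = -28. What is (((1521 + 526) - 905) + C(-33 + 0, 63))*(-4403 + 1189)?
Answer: -3567540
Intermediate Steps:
C(v, U) = -32 (C(v, U) = -4 - 28 = -32)
(((1521 + 526) - 905) + C(-33 + 0, 63))*(-4403 + 1189) = (((1521 + 526) - 905) - 32)*(-4403 + 1189) = ((2047 - 905) - 32)*(-3214) = (1142 - 32)*(-3214) = 1110*(-3214) = -3567540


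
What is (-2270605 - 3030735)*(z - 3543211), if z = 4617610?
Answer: -5695754394660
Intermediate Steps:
(-2270605 - 3030735)*(z - 3543211) = (-2270605 - 3030735)*(4617610 - 3543211) = -5301340*1074399 = -5695754394660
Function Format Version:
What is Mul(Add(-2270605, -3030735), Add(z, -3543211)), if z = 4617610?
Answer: -5695754394660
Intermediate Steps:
Mul(Add(-2270605, -3030735), Add(z, -3543211)) = Mul(Add(-2270605, -3030735), Add(4617610, -3543211)) = Mul(-5301340, 1074399) = -5695754394660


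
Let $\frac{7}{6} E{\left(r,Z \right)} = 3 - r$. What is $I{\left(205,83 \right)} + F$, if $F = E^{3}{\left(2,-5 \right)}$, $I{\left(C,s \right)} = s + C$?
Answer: $\frac{99000}{343} \approx 288.63$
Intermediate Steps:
$E{\left(r,Z \right)} = \frac{18}{7} - \frac{6 r}{7}$ ($E{\left(r,Z \right)} = \frac{6 \left(3 - r\right)}{7} = \frac{18}{7} - \frac{6 r}{7}$)
$I{\left(C,s \right)} = C + s$
$F = \frac{216}{343}$ ($F = \left(\frac{18}{7} - \frac{12}{7}\right)^{3} = \left(\frac{6}{7}\right)^{3} = \frac{216}{343} \approx 0.62974$)
$I{\left(205,83 \right)} + F = \left(205 + 83\right) + \frac{216}{343} = 288 + \frac{216}{343} = \frac{99000}{343}$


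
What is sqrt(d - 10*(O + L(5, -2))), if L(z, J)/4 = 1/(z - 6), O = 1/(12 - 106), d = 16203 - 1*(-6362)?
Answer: 2*sqrt(12483670)/47 ≈ 150.35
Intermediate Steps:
d = 22565 (d = 16203 + 6362 = 22565)
O = -1/94 (O = 1/(-94) = -1/94 ≈ -0.010638)
L(z, J) = 4/(-6 + z) (L(z, J) = 4/(z - 6) = 4/(-6 + z))
sqrt(d - 10*(O + L(5, -2))) = sqrt(22565 - 10*(-1/94 + 4/(-6 + 5))) = sqrt(22565 - 10*(-1/94 + 4/(-1))) = sqrt(22565 - 10*(-1/94 + 4*(-1))) = sqrt(22565 - 10*(-1/94 - 4)) = sqrt(22565 - 10*(-377/94)) = sqrt(22565 + 1885/47) = sqrt(1062440/47) = 2*sqrt(12483670)/47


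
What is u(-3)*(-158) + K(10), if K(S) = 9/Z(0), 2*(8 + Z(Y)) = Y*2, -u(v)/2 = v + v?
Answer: -15177/8 ≈ -1897.1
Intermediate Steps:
u(v) = -4*v (u(v) = -2*(v + v) = -4*v)
Z(Y) = -8 + Y (Z(Y) = -8 + (Y*2)/2 = -8 + (2*Y)/2 = -8 + Y)
K(S) = -9/8 (K(S) = 9/(-8 + 0) = 9/(-8) = 9*(-⅛) = -9/8)
u(-3)*(-158) + K(10) = -4*(-3)*(-158) - 9/8 = 12*(-158) - 9/8 = -1896 - 9/8 = -15177/8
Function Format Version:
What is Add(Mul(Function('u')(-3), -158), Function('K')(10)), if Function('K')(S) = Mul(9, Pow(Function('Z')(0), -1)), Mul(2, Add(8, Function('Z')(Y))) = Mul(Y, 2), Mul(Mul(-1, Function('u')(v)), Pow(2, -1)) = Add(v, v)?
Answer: Rational(-15177, 8) ≈ -1897.1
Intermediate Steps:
Function('u')(v) = Mul(-4, v) (Function('u')(v) = Mul(-2, Add(v, v)) = Mul(-2, Mul(2, v)) = Mul(-4, v))
Function('Z')(Y) = Add(-8, Y) (Function('Z')(Y) = Add(-8, Mul(Rational(1, 2), Mul(Y, 2))) = Add(-8, Mul(Rational(1, 2), Mul(2, Y))) = Add(-8, Y))
Function('K')(S) = Rational(-9, 8) (Function('K')(S) = Mul(9, Pow(Add(-8, 0), -1)) = Mul(9, Pow(-8, -1)) = Mul(9, Rational(-1, 8)) = Rational(-9, 8))
Add(Mul(Function('u')(-3), -158), Function('K')(10)) = Add(Mul(Mul(-4, -3), -158), Rational(-9, 8)) = Add(Mul(12, -158), Rational(-9, 8)) = Add(-1896, Rational(-9, 8)) = Rational(-15177, 8)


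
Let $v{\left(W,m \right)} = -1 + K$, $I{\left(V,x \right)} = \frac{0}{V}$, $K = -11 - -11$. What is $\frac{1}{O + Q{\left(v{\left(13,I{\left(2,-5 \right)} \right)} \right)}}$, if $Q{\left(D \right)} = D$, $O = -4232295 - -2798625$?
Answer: $- \frac{1}{1433671} \approx -6.9751 \cdot 10^{-7}$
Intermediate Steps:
$K = 0$ ($K = -11 + 11 = 0$)
$I{\left(V,x \right)} = 0$
$v{\left(W,m \right)} = -1$ ($v{\left(W,m \right)} = -1 + 0 = -1$)
$O = -1433670$ ($O = -4232295 + 2798625 = -1433670$)
$\frac{1}{O + Q{\left(v{\left(13,I{\left(2,-5 \right)} \right)} \right)}} = \frac{1}{-1433670 - 1} = \frac{1}{-1433671} = - \frac{1}{1433671}$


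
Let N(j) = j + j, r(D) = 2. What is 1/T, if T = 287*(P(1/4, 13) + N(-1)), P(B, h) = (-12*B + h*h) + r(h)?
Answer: 1/47642 ≈ 2.0990e-5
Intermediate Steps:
N(j) = 2*j
P(B, h) = 2 + h**2 - 12*B (P(B, h) = (-12*B + h*h) + 2 = (-12*B + h**2) + 2 = (h**2 - 12*B) + 2 = 2 + h**2 - 12*B)
T = 47642 (T = 287*((2 + 13**2 - 12/4) + 2*(-1)) = 287*((2 + 169 - 12*1/4) - 2) = 287*((2 + 169 - 3) - 2) = 287*(168 - 2) = 287*166 = 47642)
1/T = 1/47642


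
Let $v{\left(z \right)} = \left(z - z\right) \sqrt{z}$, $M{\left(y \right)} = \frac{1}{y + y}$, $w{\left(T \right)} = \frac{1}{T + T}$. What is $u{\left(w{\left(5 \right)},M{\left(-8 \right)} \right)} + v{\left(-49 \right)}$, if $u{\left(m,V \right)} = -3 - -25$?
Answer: $22$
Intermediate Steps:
$w{\left(T \right)} = \frac{1}{2 T}$
$M{\left(y \right)} = \frac{1}{2 y}$
$v{\left(z \right)} = 0$ ($v{\left(z \right)} = 0 \sqrt{z} = 0$)
$u{\left(m,V \right)} = 22$ ($u{\left(m,V \right)} = -3 + 25 = 22$)
$u{\left(w{\left(5 \right)},M{\left(-8 \right)} \right)} + v{\left(-49 \right)} = 22 + 0 = 22$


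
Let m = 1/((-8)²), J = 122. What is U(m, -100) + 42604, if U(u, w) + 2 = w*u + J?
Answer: 683559/16 ≈ 42722.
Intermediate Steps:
m = 1/64 ≈ 0.015625
U(u, w) = 120 + u*w (U(u, w) = -2 + (w*u + 122) = -2 + (u*w + 122) = -2 + (122 + u*w) = 120 + u*w)
U(m, -100) + 42604 = (120 + (1/64)*(-100)) + 42604 = (120 - 25/16) + 42604 = 1895/16 + 42604 = 683559/16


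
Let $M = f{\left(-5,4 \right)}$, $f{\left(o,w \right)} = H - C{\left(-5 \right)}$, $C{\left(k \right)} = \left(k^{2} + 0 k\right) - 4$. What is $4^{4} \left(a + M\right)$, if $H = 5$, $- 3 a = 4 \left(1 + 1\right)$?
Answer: $- \frac{14336}{3} \approx -4778.7$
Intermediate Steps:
$a = - \frac{8}{3}$ ($a = - \frac{4 \left(1 + 1\right)}{3} = - \frac{4 \cdot 2}{3} = \left(- \frac{1}{3}\right) 8 = - \frac{8}{3} \approx -2.6667$)
$C{\left(k \right)} = -4 + k^{2}$ ($C{\left(k \right)} = \left(k^{2} + 0\right) - 4 = k^{2} - 4 = -4 + k^{2}$)
$f{\left(o,w \right)} = -16$ ($f{\left(o,w \right)} = 5 - \left(-4 + \left(-5\right)^{2}\right) = 5 - \left(-4 + 25\right) = 5 - 21 = -16$)
$M = -16$
$4^{4} \left(a + M\right) = 4^{4} \left(- \frac{8}{3} - 16\right) = 256 \left(- \frac{56}{3}\right) = - \frac{14336}{3}$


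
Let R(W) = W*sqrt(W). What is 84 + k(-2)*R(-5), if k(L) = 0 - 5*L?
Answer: 84 - 50*I*sqrt(5) ≈ 84.0 - 111.8*I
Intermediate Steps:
R(W) = W**(3/2)
k(L) = -5*L
84 + k(-2)*R(-5) = 84 + (-5*(-2))*(-5)**(3/2) = 84 + 10*(-5*I*sqrt(5)) = 84 - 50*I*sqrt(5)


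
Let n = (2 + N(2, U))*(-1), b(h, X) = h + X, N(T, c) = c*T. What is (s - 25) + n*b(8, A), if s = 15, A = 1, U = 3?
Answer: -82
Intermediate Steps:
N(T, c) = T*c
b(h, X) = X + h
n = -8 (n = (2 + 2*3)*(-1) = (2 + 6)*(-1) = 8*(-1) = -8)
(s - 25) + n*b(8, A) = (15 - 25) - 8*(1 + 8) = -10 - 8*9 = -10 - 72 = -82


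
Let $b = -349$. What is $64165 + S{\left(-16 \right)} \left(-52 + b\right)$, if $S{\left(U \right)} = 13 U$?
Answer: $147573$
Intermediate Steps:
$64165 + S{\left(-16 \right)} \left(-52 + b\right) = 64165 + 13 \left(-16\right) \left(-52 - 349\right) = 64165 - -83408 = 64165 + 83408 = 147573$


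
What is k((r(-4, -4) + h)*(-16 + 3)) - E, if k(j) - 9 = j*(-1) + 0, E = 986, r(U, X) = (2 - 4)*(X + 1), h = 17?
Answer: -678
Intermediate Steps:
r(U, X) = -2 - 2*X (r(U, X) = -2*(1 + X) = -2 - 2*X)
k(j) = 9 - j (k(j) = 9 + (j*(-1) + 0) = 9 + (-j + 0) = 9 - j)
k((r(-4, -4) + h)*(-16 + 3)) - E = (9 - ((-2 - 2*(-4)) + 17)*(-16 + 3)) - 1*986 = (9 - ((-2 + 8) + 17)*(-13)) - 986 = (9 - (6 + 17)*(-13)) - 986 = (9 - 23*(-13)) - 986 = (9 - 1*(-299)) - 986 = (9 + 299) - 986 = 308 - 986 = -678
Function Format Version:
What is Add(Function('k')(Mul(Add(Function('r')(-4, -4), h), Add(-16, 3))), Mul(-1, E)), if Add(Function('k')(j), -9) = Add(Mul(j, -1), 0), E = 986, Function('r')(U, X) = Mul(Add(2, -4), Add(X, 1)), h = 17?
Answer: -678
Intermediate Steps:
Function('r')(U, X) = Add(-2, Mul(-2, X)) (Function('r')(U, X) = Mul(-2, Add(1, X)) = Add(-2, Mul(-2, X)))
Function('k')(j) = Add(9, Mul(-1, j)) (Function('k')(j) = Add(9, Add(Mul(j, -1), 0)) = Add(9, Add(Mul(-1, j), 0)) = Add(9, Mul(-1, j)))
Add(Function('k')(Mul(Add(Function('r')(-4, -4), h), Add(-16, 3))), Mul(-1, E)) = Add(Add(9, Mul(-1, Mul(Add(Add(-2, Mul(-2, -4)), 17), Add(-16, 3)))), Mul(-1, 986)) = Add(Add(9, Mul(-1, Mul(Add(Add(-2, 8), 17), -13))), -986) = Add(Add(9, Mul(-1, Mul(Add(6, 17), -13))), -986) = Add(Add(9, Mul(-1, Mul(23, -13))), -986) = Add(Add(9, Mul(-1, -299)), -986) = Add(Add(9, 299), -986) = Add(308, -986) = -678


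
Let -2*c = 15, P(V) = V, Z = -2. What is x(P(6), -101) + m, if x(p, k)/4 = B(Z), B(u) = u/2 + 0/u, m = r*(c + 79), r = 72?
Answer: 5144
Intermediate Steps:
c = -15/2 (c = -1/2*15 = -15/2 ≈ -7.5000)
m = 5148 (m = 72*(-15/2 + 79) = 72*(143/2) = 5148)
B(u) = u/2 (B(u) = u*(1/2) + 0 = u/2 + 0 = u/2)
x(p, k) = -4 (x(p, k) = 4*((1/2)*(-2)) = 4*(-1) = -4)
x(P(6), -101) + m = -4 + 5148 = 5144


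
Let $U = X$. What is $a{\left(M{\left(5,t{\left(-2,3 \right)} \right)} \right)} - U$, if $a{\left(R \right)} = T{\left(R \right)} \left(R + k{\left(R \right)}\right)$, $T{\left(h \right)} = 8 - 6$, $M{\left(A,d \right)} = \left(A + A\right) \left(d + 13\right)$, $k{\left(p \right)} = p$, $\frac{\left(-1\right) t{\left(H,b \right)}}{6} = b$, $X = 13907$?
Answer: $-14107$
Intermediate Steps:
$t{\left(H,b \right)} = - 6 b$
$M{\left(A,d \right)} = 2 A \left(13 + d\right)$
$U = 13907$
$T{\left(h \right)} = 2$
$a{\left(R \right)} = 4 R$ ($a{\left(R \right)} = 2 \left(R + R\right) = 2 \cdot 2 R = 4 R$)
$a{\left(M{\left(5,t{\left(-2,3 \right)} \right)} \right)} - U = 4 \cdot 2 \cdot 5 \left(13 - 18\right) - 13907 = 4 \cdot 2 \cdot 5 \left(-5\right) - 13907 = 4 \left(-50\right) - 13907 = -200 - 13907 = -14107$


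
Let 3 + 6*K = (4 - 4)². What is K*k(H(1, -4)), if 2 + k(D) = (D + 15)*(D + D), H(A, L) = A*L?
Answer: 45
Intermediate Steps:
k(D) = -2 + 2*D*(15 + D) (k(D) = -2 + (D + 15)*(D + D) = -2 + (15 + D)*(2*D) = -2 + 2*D*(15 + D))
K = -½ (K = -½ + (4 - 4)²/6 = -½ + (⅙)*0² = -½ + (⅙)*0 = -½ + 0 = -½ ≈ -0.50000)
K*k(H(1, -4)) = -(-2 + 2*(1*(-4))² + 30*(1*(-4)))/2 = -(-2 + 2*(-4)² + 30*(-4))/2 = -(-2 + 2*16 - 120)/2 = -(-2 + 32 - 120)/2 = -½*(-90) = 45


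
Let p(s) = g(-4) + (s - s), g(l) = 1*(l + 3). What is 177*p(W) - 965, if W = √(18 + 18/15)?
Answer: -1142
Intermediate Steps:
g(l) = 3 + l (g(l) = 1*(3 + l) = 3 + l)
W = 4*√30/5 (W = √(18 + 18*(1/15)) = √(18 + 6/5) = √(96/5) = 4*√30/5 ≈ 4.3818)
p(s) = -1 (p(s) = (3 - 4) + (s - s) = -1 + 0 = -1)
177*p(W) - 965 = 177*(-1) - 965 = -177 - 965 = -1142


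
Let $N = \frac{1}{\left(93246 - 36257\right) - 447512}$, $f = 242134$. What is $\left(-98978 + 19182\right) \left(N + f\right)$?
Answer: $- \frac{7545421671679476}{390523} \approx -1.9321 \cdot 10^{10}$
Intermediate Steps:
$N = - \frac{1}{390523}$ ($N = \frac{1}{56989 - 447512} = \frac{1}{-390523} = - \frac{1}{390523} \approx -2.5607 \cdot 10^{-6}$)
$\left(-98978 + 19182\right) \left(N + f\right) = \left(-98978 + 19182\right) \left(- \frac{1}{390523} + 242134\right) = \left(-79796\right) \frac{94558896081}{390523} = - \frac{7545421671679476}{390523}$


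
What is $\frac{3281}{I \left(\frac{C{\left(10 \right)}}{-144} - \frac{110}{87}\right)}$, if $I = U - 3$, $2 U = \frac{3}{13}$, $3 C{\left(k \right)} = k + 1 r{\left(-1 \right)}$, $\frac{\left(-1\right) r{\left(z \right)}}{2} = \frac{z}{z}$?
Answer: $\frac{44529732}{50225} \approx 886.6$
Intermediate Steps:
$r{\left(z \right)} = -2$ ($r{\left(z \right)} = - 2 \frac{z}{z} = \left(-2\right) 1 = -2$)
$C{\left(k \right)} = - \frac{2}{3} + \frac{k}{3}$ ($C{\left(k \right)} = \frac{k + 1 \left(-2\right)}{3} = \frac{k - 2}{3} = \frac{-2 + k}{3} = - \frac{2}{3} + \frac{k}{3}$)
$U = \frac{3}{26}$ ($U = \frac{3 \cdot \frac{1}{13}}{2} = \frac{1}{2} \cdot \frac{3}{13} = \frac{3}{26} \approx 0.11538$)
$I = - \frac{75}{26}$ ($I = \frac{3}{26} - 3 = - \frac{75}{26} \approx -2.8846$)
$\frac{3281}{I \left(\frac{C{\left(10 \right)}}{-144} - \frac{110}{87}\right)} = \frac{3281}{\left(- \frac{75}{26}\right) \left(\frac{- \frac{2}{3} + \frac{1}{3} \cdot 10}{-144} - \frac{110}{87}\right)} = \frac{3281}{\left(- \frac{75}{26}\right) \left(\left(- \frac{2}{3} + \frac{10}{3}\right) \left(- \frac{1}{144}\right) - \frac{110}{87}\right)} = \frac{3281}{\left(- \frac{75}{26}\right) \left(\frac{8}{3} \left(- \frac{1}{144}\right) - \frac{110}{87}\right)} = \frac{3281}{\left(- \frac{75}{26}\right) \left(- \frac{1}{54} - \frac{110}{87}\right)} = \frac{3281}{\left(- \frac{75}{26}\right) \left(- \frac{2009}{1566}\right)} = \frac{3281}{\frac{50225}{13572}} = 3281 \cdot \frac{13572}{50225} = \frac{44529732}{50225}$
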